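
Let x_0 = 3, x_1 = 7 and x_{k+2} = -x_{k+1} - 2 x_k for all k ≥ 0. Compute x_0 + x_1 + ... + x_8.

27

x_2 = -7 - 2(3) = -13
x_3 = -(-13) - 2(7) = -1
x_4 = -(-1) - 2(-13) = 27
x_5 = -27 - 2(-1) = -25
x_6 = -(-25) - 2(27) = -29
x_7 = -(-29) - 2(-25) = 79
x_8 = -79 - 2(-29) = -21
Sum = 3 + 7 + (-13) + (-1) + 27 + (-25) + (-29) + 79 + (-21) = 27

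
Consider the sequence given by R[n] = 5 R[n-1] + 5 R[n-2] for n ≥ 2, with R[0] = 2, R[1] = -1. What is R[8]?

R[2] = 5(-1) + 5(2) = 5
R[3] = 5(5) + 5(-1) = 20
R[4] = 5(20) + 5(5) = 125
R[5] = 5(125) + 5(20) = 725
R[6] = 5(725) + 5(125) = 4250
R[7] = 5(4250) + 5(725) = 24875
R[8] = 5(24875) + 5(4250) = 145625

145625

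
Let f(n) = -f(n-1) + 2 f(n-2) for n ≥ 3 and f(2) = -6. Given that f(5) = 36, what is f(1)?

1

Let f(1) = z.
f(3) = 6 + 2z
f(4) = -18 - 2z
f(5) = 30 + 6z
So 30 + 6z = 36, giving z = 1.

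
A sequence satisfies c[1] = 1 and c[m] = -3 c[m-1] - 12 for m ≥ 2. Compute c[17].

172186881

The fixed point is -12/(1 + 3) = -3, so c[m] + 3 = -3(c[m-1] + 3).
Hence c[m] = 4·(-3)^{m-1} - 3.
c[17] = 4·(-3)^{16} - 3 = 4·43046721 - 3 = 172186881.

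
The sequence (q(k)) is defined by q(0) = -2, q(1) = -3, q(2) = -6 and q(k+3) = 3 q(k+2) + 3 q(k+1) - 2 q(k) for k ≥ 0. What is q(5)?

-300

q(3) = 3(-6) + 3(-3) - 2(-2) = -23
q(4) = 3(-23) + 3(-6) - 2(-3) = -81
q(5) = 3(-81) + 3(-23) - 2(-6) = -300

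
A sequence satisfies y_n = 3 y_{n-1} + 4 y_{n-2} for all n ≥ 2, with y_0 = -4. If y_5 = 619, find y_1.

Let y_1 = z.
y_2 = -16 + 3z
y_3 = -48 + 13z
y_4 = -208 + 51z
y_5 = -816 + 205z
So -816 + 205z = 619, giving z = 7.

7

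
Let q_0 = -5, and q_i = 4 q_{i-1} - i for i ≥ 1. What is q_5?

q_1 = 4*(-5) - 1 = -21
q_2 = 4*(-21) - 2 = -86
q_3 = 4*(-86) - 3 = -347
q_4 = 4*(-347) - 4 = -1392
q_5 = 4*(-1392) - 5 = -5573

-5573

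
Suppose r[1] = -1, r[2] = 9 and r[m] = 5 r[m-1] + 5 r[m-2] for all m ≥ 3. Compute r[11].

57403125

r[3] = 5*9 + 5*(-1) = 40
r[4] = 5*40 + 5*9 = 245
r[5] = 5*245 + 5*40 = 1425
r[6] = 5*1425 + 5*245 = 8350
r[7] = 5*8350 + 5*1425 = 48875
r[8] = 5*48875 + 5*8350 = 286125
r[9] = 5*286125 + 5*48875 = 1675000
r[10] = 5*1675000 + 5*286125 = 9805625
r[11] = 5*9805625 + 5*1675000 = 57403125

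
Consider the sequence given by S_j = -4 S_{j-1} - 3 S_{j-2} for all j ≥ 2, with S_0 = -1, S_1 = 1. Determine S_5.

S_2 = -4*1 - 3*(-1) = -1
S_3 = -4*(-1) - 3*1 = 1
S_4 = -4*1 - 3*(-1) = -1
S_5 = -4*(-1) - 3*1 = 1

1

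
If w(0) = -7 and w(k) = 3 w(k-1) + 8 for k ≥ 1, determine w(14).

The fixed point is 8/(1 - 3) = -4, so w(k) + 4 = 3(w(k-1) + 4).
Hence w(k) = -3·3^k - 4.
w(14) = -3·3^{14} - 4 = -3·4782969 - 4 = -14348911.

-14348911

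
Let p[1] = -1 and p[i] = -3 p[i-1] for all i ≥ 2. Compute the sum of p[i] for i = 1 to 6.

182

p[2] = -3·(-1) = 3
p[3] = -3·3 = -9
p[4] = -3·(-9) = 27
p[5] = -3·27 = -81
p[6] = -3·(-81) = 243
Sum = (-1) + 3 + (-9) + 27 + (-81) + 243 = 182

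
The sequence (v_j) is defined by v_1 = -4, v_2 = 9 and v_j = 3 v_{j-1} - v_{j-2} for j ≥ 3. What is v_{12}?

186459

v_3 = 3(9) - (-4) = 31
v_4 = 3(31) - 9 = 84
v_5 = 3(84) - 31 = 221
v_6 = 3(221) - 84 = 579
v_7 = 3(579) - 221 = 1516
v_8 = 3(1516) - 579 = 3969
v_9 = 3(3969) - 1516 = 10391
v_{10} = 3(10391) - 3969 = 27204
v_{11} = 3(27204) - 10391 = 71221
v_{12} = 3(71221) - 27204 = 186459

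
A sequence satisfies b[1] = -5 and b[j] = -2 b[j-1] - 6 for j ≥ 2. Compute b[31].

-3221225474

The fixed point is -6/(1 + 2) = -2, so b[j] + 2 = -2(b[j-1] + 2).
Hence b[j] = -3·(-2)^{j-1} - 2.
b[31] = -3·(-2)^{30} - 2 = -3·1073741824 - 2 = -3221225474.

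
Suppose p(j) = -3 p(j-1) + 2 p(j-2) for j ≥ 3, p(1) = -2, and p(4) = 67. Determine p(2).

5

Let p(2) = w.
p(3) = -4 - 3w
p(4) = 12 + 11w
So 12 + 11w = 67, giving w = 5.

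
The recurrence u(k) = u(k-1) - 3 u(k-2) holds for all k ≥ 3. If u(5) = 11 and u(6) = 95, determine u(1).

Rearranging, u(k-2) = (u(k) - u(k-1)) / -3.
u(4) = (95 - 11) / -3 = 84/-3 = -28
u(3) = (11 - (-28)) / -3 = 39/-3 = -13
u(2) = (-28 - (-13)) / -3 = -15/-3 = 5
u(1) = (-13 - 5) / -3 = -18/-3 = 6

6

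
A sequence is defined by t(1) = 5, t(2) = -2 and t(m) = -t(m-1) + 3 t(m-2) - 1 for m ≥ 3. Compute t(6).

-140

t(3) = -(-2) + 3·5 - 1 = 16
t(4) = -16 + 3·(-2) - 1 = -23
t(5) = -(-23) + 3·16 - 1 = 70
t(6) = -70 + 3·(-23) - 1 = -140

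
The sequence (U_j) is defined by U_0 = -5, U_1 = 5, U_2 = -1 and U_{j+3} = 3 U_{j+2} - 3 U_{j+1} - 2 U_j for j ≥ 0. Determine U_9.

1336

U_3 = 3*(-1) - 3*5 - 2*(-5) = -8
U_4 = 3*(-8) - 3*(-1) - 2*5 = -31
U_5 = 3*(-31) - 3*(-8) - 2*(-1) = -67
U_6 = 3*(-67) - 3*(-31) - 2*(-8) = -92
U_7 = 3*(-92) - 3*(-67) - 2*(-31) = -13
U_8 = 3*(-13) - 3*(-92) - 2*(-67) = 371
U_9 = 3*371 - 3*(-13) - 2*(-92) = 1336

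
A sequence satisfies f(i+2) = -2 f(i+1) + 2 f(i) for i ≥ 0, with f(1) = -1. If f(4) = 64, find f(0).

Let f(0) = v.
f(2) = 2 + 2v
f(3) = -6 - 4v
f(4) = 16 + 12v
So 16 + 12v = 64, giving v = 4.

4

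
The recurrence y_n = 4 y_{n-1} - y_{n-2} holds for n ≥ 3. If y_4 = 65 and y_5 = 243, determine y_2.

3

Rearranging, y_{n-2} = -(y_n - 4 y_{n-1}).
y_3 = -(243 - 4*65) = 17
y_2 = -(65 - 4*17) = 3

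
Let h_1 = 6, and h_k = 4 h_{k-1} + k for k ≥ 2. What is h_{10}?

1776750

h_2 = 4·6 + 2 = 26
h_3 = 4·26 + 3 = 107
h_4 = 4·107 + 4 = 432
h_5 = 4·432 + 5 = 1733
h_6 = 4·1733 + 6 = 6938
h_7 = 4·6938 + 7 = 27759
h_8 = 4·27759 + 8 = 111044
h_9 = 4·111044 + 9 = 444185
h_{10} = 4·444185 + 10 = 1776750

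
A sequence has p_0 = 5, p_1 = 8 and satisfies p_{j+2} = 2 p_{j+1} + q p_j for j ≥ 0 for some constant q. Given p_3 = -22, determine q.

p_2 = 16 + 5q
p_3 = 32 + 18q
So 32 + 18q = -22, giving q = -3.

-3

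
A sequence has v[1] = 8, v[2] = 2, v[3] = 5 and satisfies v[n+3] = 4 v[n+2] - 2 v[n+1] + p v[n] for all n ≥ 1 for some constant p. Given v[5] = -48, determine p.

-3

v[4] = 16 + 8p
v[5] = 54 + 34p
So 54 + 34p = -48, giving p = -3.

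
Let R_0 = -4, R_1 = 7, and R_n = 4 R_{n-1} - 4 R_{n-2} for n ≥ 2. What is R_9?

R_2 = 4*7 - 4*(-4) = 44
R_3 = 4*44 - 4*7 = 148
R_4 = 4*148 - 4*44 = 416
R_5 = 4*416 - 4*148 = 1072
R_6 = 4*1072 - 4*416 = 2624
R_7 = 4*2624 - 4*1072 = 6208
R_8 = 4*6208 - 4*2624 = 14336
R_9 = 4*14336 - 4*6208 = 32512

32512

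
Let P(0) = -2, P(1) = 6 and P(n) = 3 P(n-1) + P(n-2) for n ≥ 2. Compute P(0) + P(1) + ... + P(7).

P(2) = 3*6 + (-2) = 16
P(3) = 3*16 + 6 = 54
P(4) = 3*54 + 16 = 178
P(5) = 3*178 + 54 = 588
P(6) = 3*588 + 178 = 1942
P(7) = 3*1942 + 588 = 6414
Sum = (-2) + 6 + 16 + 54 + 178 + 588 + 1942 + 6414 = 9196

9196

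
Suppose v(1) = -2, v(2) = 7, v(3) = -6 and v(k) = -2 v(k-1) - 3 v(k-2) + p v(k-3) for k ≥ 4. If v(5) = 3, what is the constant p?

v(4) = -9 - 2p
v(5) = 36 + 11p
So 36 + 11p = 3, giving p = -3.

-3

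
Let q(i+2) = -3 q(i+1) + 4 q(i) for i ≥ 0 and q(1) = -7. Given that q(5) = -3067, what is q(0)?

Let q(0) = y.
q(2) = 21 + 4y
q(3) = -91 - 12y
q(4) = 357 + 52y
q(5) = -1435 - 204y
So -1435 - 204y = -3067, giving y = 8.

8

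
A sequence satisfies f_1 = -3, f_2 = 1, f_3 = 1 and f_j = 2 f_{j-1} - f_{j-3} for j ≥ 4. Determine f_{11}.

f_4 = 2*1 - (-3) = 5
f_5 = 2*5 - 1 = 9
f_6 = 2*9 - 1 = 17
f_7 = 2*17 - 5 = 29
f_8 = 2*29 - 9 = 49
f_9 = 2*49 - 17 = 81
f_{10} = 2*81 - 29 = 133
f_{11} = 2*133 - 49 = 217

217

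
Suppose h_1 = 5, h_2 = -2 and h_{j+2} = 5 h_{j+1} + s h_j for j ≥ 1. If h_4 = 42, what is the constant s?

h_3 = -10 + 5s
h_4 = -50 + 23s
So -50 + 23s = 42, giving s = 4.

4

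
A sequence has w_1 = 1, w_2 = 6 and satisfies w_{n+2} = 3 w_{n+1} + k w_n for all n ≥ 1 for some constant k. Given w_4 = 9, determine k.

-5

w_3 = 18 + k
w_4 = 54 + 9k
So 54 + 9k = 9, giving k = -5.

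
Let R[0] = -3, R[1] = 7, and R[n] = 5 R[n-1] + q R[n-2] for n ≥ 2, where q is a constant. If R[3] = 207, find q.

R[2] = 35 - 3q
R[3] = 175 - 8q
So 175 - 8q = 207, giving q = -4.

-4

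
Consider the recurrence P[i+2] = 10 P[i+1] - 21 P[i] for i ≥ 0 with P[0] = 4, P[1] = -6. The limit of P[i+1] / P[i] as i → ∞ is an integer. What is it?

The characteristic equation is r^2 - 10r + 21 = 0, which factors as (r - 7)(r - 3) = 0.
So the roots are 7 and 3. Since |7| > |3| and the coefficient of 7^i is non-zero, the ratio tends to 7.

7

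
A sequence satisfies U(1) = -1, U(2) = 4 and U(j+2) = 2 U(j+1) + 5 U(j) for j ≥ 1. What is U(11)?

U(3) = 2·4 + 5·(-1) = 3
U(4) = 2·3 + 5·4 = 26
U(5) = 2·26 + 5·3 = 67
U(6) = 2·67 + 5·26 = 264
U(7) = 2·264 + 5·67 = 863
U(8) = 2·863 + 5·264 = 3046
U(9) = 2·3046 + 5·863 = 10407
U(10) = 2·10407 + 5·3046 = 36044
U(11) = 2·36044 + 5·10407 = 124123

124123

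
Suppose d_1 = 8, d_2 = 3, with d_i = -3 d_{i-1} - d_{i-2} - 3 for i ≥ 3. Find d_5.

-145

d_3 = -3(3) - 8 - 3 = -20
d_4 = -3(-20) - 3 - 3 = 54
d_5 = -3(54) - (-20) - 3 = -145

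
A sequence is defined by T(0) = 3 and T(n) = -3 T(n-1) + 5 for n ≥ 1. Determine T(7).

-3826

T(1) = -3*3 + 5 = -4
T(2) = -3*(-4) + 5 = 17
T(3) = -3*17 + 5 = -46
T(4) = -3*(-46) + 5 = 143
T(5) = -3*143 + 5 = -424
T(6) = -3*(-424) + 5 = 1277
T(7) = -3*1277 + 5 = -3826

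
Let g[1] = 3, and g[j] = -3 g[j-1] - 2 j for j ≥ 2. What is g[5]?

g[2] = -3*3 - 4 = -13
g[3] = -3*(-13) - 6 = 33
g[4] = -3*33 - 8 = -107
g[5] = -3*(-107) - 10 = 311

311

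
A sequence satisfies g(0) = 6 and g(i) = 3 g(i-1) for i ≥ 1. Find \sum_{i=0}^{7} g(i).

g(1) = 3(6) = 18
g(2) = 3(18) = 54
g(3) = 3(54) = 162
g(4) = 3(162) = 486
g(5) = 3(486) = 1458
g(6) = 3(1458) = 4374
g(7) = 3(4374) = 13122
Sum = 6 + 18 + 54 + 162 + 486 + 1458 + 4374 + 13122 = 19680

19680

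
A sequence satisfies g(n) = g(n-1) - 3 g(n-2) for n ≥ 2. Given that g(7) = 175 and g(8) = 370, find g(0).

Rearranging, g(n-2) = (g(n) - g(n-1)) / -3.
g(6) = (370 - 175) / -3 = 195/-3 = -65
g(5) = (175 - (-65)) / -3 = 240/-3 = -80
g(4) = (-65 - (-80)) / -3 = 15/-3 = -5
g(3) = (-80 - (-5)) / -3 = -75/-3 = 25
g(2) = (-5 - 25) / -3 = -30/-3 = 10
g(1) = (25 - 10) / -3 = 15/-3 = -5
g(0) = (10 - (-5)) / -3 = 15/-3 = -5

-5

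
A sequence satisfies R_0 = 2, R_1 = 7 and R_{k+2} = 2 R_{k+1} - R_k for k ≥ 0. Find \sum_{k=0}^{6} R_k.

R_2 = 2(7) - 2 = 12
R_3 = 2(12) - 7 = 17
R_4 = 2(17) - 12 = 22
R_5 = 2(22) - 17 = 27
R_6 = 2(27) - 22 = 32
Sum = 2 + 7 + 12 + 17 + 22 + 27 + 32 = 119

119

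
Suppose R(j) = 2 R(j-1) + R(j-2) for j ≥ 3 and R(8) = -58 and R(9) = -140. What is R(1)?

4

Rearranging, R(j-2) = R(j) - 2 R(j-1).
R(7) = -140 - 2·(-58) = -24
R(6) = -58 - 2·(-24) = -10
R(5) = -24 - 2·(-10) = -4
R(4) = -10 - 2·(-4) = -2
R(3) = -4 - 2·(-2) = 0
R(2) = -2 - 2·0 = -2
R(1) = 0 - 2·(-2) = 4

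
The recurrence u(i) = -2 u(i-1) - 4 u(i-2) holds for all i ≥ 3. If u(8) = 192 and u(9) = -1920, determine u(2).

Rearranging, u(i-2) = (u(i) + 2 u(i-1)) / -4.
u(7) = (-1920 + 2·192) / -4 = -1536/-4 = 384
u(6) = (192 + 2·384) / -4 = 960/-4 = -240
u(5) = (384 + 2·(-240)) / -4 = -96/-4 = 24
u(4) = (-240 + 2·24) / -4 = -192/-4 = 48
u(3) = (24 + 2·48) / -4 = 120/-4 = -30
u(2) = (48 + 2·(-30)) / -4 = -12/-4 = 3

3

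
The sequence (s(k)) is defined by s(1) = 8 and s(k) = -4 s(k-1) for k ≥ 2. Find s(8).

-131072

s(2) = -4(8) = -32
s(3) = -4(-32) = 128
s(4) = -4(128) = -512
s(5) = -4(-512) = 2048
s(6) = -4(2048) = -8192
s(7) = -4(-8192) = 32768
s(8) = -4(32768) = -131072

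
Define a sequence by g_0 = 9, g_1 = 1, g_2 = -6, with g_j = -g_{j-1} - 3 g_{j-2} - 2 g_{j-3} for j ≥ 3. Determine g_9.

65

g_3 = -(-6) - 3(1) - 2(9) = -15
g_4 = -(-15) - 3(-6) - 2(1) = 31
g_5 = -31 - 3(-15) - 2(-6) = 26
g_6 = -26 - 3(31) - 2(-15) = -89
g_7 = -(-89) - 3(26) - 2(31) = -51
g_8 = -(-51) - 3(-89) - 2(26) = 266
g_9 = -266 - 3(-51) - 2(-89) = 65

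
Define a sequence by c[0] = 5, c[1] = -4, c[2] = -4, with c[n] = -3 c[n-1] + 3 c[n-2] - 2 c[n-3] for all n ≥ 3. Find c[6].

c[3] = -3·(-4) + 3·(-4) - 2·5 = -10
c[4] = -3·(-10) + 3·(-4) - 2·(-4) = 26
c[5] = -3·26 + 3·(-10) - 2·(-4) = -100
c[6] = -3·(-100) + 3·26 - 2·(-10) = 398

398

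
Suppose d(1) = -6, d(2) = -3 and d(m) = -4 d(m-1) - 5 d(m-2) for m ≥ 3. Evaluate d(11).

-45318

d(3) = -4(-3) - 5(-6) = 42
d(4) = -4(42) - 5(-3) = -153
d(5) = -4(-153) - 5(42) = 402
d(6) = -4(402) - 5(-153) = -843
d(7) = -4(-843) - 5(402) = 1362
d(8) = -4(1362) - 5(-843) = -1233
d(9) = -4(-1233) - 5(1362) = -1878
d(10) = -4(-1878) - 5(-1233) = 13677
d(11) = -4(13677) - 5(-1878) = -45318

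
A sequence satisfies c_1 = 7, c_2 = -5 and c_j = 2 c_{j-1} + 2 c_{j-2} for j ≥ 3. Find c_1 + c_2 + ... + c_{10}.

c_3 = 2(-5) + 2(7) = 4
c_4 = 2(4) + 2(-5) = -2
c_5 = 2(-2) + 2(4) = 4
c_6 = 2(4) + 2(-2) = 4
c_7 = 2(4) + 2(4) = 16
c_8 = 2(16) + 2(4) = 40
c_9 = 2(40) + 2(16) = 112
c_{10} = 2(112) + 2(40) = 304
Sum = 7 + (-5) + 4 + (-2) + 4 + 4 + 16 + 40 + 112 + 304 = 484

484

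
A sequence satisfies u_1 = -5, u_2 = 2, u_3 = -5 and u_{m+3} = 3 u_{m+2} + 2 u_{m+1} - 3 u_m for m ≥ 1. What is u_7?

13

u_4 = 3·(-5) + 2·2 - 3·(-5) = 4
u_5 = 3·4 + 2·(-5) - 3·2 = -4
u_6 = 3·(-4) + 2·4 - 3·(-5) = 11
u_7 = 3·11 + 2·(-4) - 3·4 = 13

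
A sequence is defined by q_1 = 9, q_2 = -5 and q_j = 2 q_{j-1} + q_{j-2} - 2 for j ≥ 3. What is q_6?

-77

q_3 = 2*(-5) + 9 - 2 = -3
q_4 = 2*(-3) + (-5) - 2 = -13
q_5 = 2*(-13) + (-3) - 2 = -31
q_6 = 2*(-31) + (-13) - 2 = -77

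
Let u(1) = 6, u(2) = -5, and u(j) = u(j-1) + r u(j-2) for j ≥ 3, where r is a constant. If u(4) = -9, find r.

u(3) = -5 + 6r
u(4) = -5 + r
So -5 + r = -9, giving r = -4.

-4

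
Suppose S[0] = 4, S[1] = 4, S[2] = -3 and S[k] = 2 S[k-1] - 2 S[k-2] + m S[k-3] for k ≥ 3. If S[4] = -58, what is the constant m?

-3

S[3] = -14 + 4m
S[4] = -22 + 12m
So -22 + 12m = -58, giving m = -3.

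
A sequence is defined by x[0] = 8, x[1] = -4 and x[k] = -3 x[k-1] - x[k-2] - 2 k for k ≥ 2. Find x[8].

-12

x[2] = -3(-4) - 8 - 4 = 0
x[3] = -3(0) - (-4) - 6 = -2
x[4] = -3(-2) - 0 - 8 = -2
x[5] = -3(-2) - (-2) - 10 = -2
x[6] = -3(-2) - (-2) - 12 = -4
x[7] = -3(-4) - (-2) - 14 = 0
x[8] = -3(0) - (-4) - 16 = -12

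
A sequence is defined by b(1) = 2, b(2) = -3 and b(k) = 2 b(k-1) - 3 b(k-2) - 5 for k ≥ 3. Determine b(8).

b(3) = 2(-3) - 3(2) - 5 = -17
b(4) = 2(-17) - 3(-3) - 5 = -30
b(5) = 2(-30) - 3(-17) - 5 = -14
b(6) = 2(-14) - 3(-30) - 5 = 57
b(7) = 2(57) - 3(-14) - 5 = 151
b(8) = 2(151) - 3(57) - 5 = 126

126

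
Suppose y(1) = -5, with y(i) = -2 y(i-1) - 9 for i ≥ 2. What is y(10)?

y(2) = -2*(-5) - 9 = 1
y(3) = -2*1 - 9 = -11
y(4) = -2*(-11) - 9 = 13
y(5) = -2*13 - 9 = -35
y(6) = -2*(-35) - 9 = 61
y(7) = -2*61 - 9 = -131
y(8) = -2*(-131) - 9 = 253
y(9) = -2*253 - 9 = -515
y(10) = -2*(-515) - 9 = 1021

1021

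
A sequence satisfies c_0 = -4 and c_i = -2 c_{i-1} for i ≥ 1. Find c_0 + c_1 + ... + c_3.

c_1 = -2(-4) = 8
c_2 = -2(8) = -16
c_3 = -2(-16) = 32
Sum = (-4) + 8 + (-16) + 32 = 20

20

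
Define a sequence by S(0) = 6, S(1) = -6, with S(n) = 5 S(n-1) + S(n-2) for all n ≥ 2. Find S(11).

-66568356

S(2) = 5(-6) + 6 = -24
S(3) = 5(-24) + (-6) = -126
S(4) = 5(-126) + (-24) = -654
S(5) = 5(-654) + (-126) = -3396
S(6) = 5(-3396) + (-654) = -17634
S(7) = 5(-17634) + (-3396) = -91566
S(8) = 5(-91566) + (-17634) = -475464
S(9) = 5(-475464) + (-91566) = -2468886
S(10) = 5(-2468886) + (-475464) = -12819894
S(11) = 5(-12819894) + (-2468886) = -66568356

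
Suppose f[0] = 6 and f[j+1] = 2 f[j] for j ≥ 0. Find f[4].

f[1] = 2·6 = 12
f[2] = 2·12 = 24
f[3] = 2·24 = 48
f[4] = 2·48 = 96

96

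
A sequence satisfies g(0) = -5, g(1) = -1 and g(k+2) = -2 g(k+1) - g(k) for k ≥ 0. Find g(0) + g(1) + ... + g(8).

g(2) = -2·(-1) - (-5) = 7
g(3) = -2·7 - (-1) = -13
g(4) = -2·(-13) - 7 = 19
g(5) = -2·19 - (-13) = -25
g(6) = -2·(-25) - 19 = 31
g(7) = -2·31 - (-25) = -37
g(8) = -2·(-37) - 31 = 43
Sum = (-5) + (-1) + 7 + (-13) + 19 + (-25) + 31 + (-37) + 43 = 19

19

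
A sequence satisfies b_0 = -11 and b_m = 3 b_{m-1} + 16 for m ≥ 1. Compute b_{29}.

The fixed point is 16/(1 - 3) = -8, so b_m + 8 = 3(b_{m-1} + 8).
Hence b_m = -3·3^m - 8.
b_{29} = -3·3^{29} - 8 = -3·68630377364883 - 8 = -205891132094657.

-205891132094657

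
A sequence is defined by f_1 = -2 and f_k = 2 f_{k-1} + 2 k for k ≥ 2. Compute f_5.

50

f_2 = 2*(-2) + 4 = 0
f_3 = 2*0 + 6 = 6
f_4 = 2*6 + 8 = 20
f_5 = 2*20 + 10 = 50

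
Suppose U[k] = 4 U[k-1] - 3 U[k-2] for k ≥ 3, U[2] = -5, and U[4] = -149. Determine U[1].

Let U[1] = w.
U[3] = -20 - 3w
U[4] = -65 - 12w
So -65 - 12w = -149, giving w = 7.

7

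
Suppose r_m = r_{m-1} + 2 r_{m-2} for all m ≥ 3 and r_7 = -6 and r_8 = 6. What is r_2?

6

Rearranging, r_{m-2} = (r_m - r_{m-1}) / 2.
r_6 = (6 - (-6)) / 2 = 12/2 = 6
r_5 = (-6 - 6) / 2 = -12/2 = -6
r_4 = (6 - (-6)) / 2 = 12/2 = 6
r_3 = (-6 - 6) / 2 = -12/2 = -6
r_2 = (6 - (-6)) / 2 = 12/2 = 6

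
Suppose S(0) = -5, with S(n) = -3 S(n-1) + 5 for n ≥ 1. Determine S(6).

-4555

S(1) = -3(-5) + 5 = 20
S(2) = -3(20) + 5 = -55
S(3) = -3(-55) + 5 = 170
S(4) = -3(170) + 5 = -505
S(5) = -3(-505) + 5 = 1520
S(6) = -3(1520) + 5 = -4555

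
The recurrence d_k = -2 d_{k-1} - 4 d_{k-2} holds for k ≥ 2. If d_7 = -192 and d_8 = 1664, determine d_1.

Rearranging, d_{k-2} = (d_k + 2 d_{k-1}) / -4.
d_6 = (1664 + 2·(-192)) / -4 = 1280/-4 = -320
d_5 = (-192 + 2·(-320)) / -4 = -832/-4 = 208
d_4 = (-320 + 2·208) / -4 = 96/-4 = -24
d_3 = (208 + 2·(-24)) / -4 = 160/-4 = -40
d_2 = (-24 + 2·(-40)) / -4 = -104/-4 = 26
d_1 = (-40 + 2·26) / -4 = 12/-4 = -3

-3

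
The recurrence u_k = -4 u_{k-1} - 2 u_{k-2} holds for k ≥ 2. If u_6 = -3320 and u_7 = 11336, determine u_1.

3

Rearranging, u_{k-2} = (u_k + 4 u_{k-1}) / -2.
u_5 = (11336 + 4(-3320)) / -2 = -1944/-2 = 972
u_4 = (-3320 + 4(972)) / -2 = 568/-2 = -284
u_3 = (972 + 4(-284)) / -2 = -164/-2 = 82
u_2 = (-284 + 4(82)) / -2 = 44/-2 = -22
u_1 = (82 + 4(-22)) / -2 = -6/-2 = 3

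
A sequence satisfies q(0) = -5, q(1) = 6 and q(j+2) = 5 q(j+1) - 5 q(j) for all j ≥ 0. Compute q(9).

613125

q(2) = 5*6 - 5*(-5) = 55
q(3) = 5*55 - 5*6 = 245
q(4) = 5*245 - 5*55 = 950
q(5) = 5*950 - 5*245 = 3525
q(6) = 5*3525 - 5*950 = 12875
q(7) = 5*12875 - 5*3525 = 46750
q(8) = 5*46750 - 5*12875 = 169375
q(9) = 5*169375 - 5*46750 = 613125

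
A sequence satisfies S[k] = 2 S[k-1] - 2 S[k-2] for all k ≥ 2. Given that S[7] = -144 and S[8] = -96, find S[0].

-6

Rearranging, S[k-2] = (S[k] - 2 S[k-1]) / -2.
S[6] = (-96 - 2*(-144)) / -2 = 192/-2 = -96
S[5] = (-144 - 2*(-96)) / -2 = 48/-2 = -24
S[4] = (-96 - 2*(-24)) / -2 = -48/-2 = 24
S[3] = (-24 - 2*24) / -2 = -72/-2 = 36
S[2] = (24 - 2*36) / -2 = -48/-2 = 24
S[1] = (36 - 2*24) / -2 = -12/-2 = 6
S[0] = (24 - 2*6) / -2 = 12/-2 = -6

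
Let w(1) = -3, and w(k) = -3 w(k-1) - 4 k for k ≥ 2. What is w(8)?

w(2) = -3·(-3) - 8 = 1
w(3) = -3·1 - 12 = -15
w(4) = -3·(-15) - 16 = 29
w(5) = -3·29 - 20 = -107
w(6) = -3·(-107) - 24 = 297
w(7) = -3·297 - 28 = -919
w(8) = -3·(-919) - 32 = 2725

2725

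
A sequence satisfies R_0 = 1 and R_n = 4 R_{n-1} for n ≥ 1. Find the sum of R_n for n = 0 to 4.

341

R_1 = 4*1 = 4
R_2 = 4*4 = 16
R_3 = 4*16 = 64
R_4 = 4*64 = 256
Sum = 1 + 4 + 16 + 64 + 256 = 341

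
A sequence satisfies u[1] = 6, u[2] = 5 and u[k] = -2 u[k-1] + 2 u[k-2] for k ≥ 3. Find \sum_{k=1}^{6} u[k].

39

u[3] = -2·5 + 2·6 = 2
u[4] = -2·2 + 2·5 = 6
u[5] = -2·6 + 2·2 = -8
u[6] = -2·(-8) + 2·6 = 28
Sum = 6 + 5 + 2 + 6 + (-8) + 28 = 39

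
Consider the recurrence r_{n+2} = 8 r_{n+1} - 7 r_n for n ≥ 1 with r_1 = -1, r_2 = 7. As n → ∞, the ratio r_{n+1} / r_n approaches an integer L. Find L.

7

The characteristic equation is r^2 - 8r + 7 = 0, which factors as (r - 7)(r - 1) = 0.
So the roots are 7 and 1. Since |7| > |1| and the coefficient of 7^n is non-zero, the ratio tends to 7.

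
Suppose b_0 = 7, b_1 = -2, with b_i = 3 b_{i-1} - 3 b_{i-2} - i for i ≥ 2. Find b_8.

637

b_2 = 3(-2) - 3(7) - 2 = -29
b_3 = 3(-29) - 3(-2) - 3 = -84
b_4 = 3(-84) - 3(-29) - 4 = -169
b_5 = 3(-169) - 3(-84) - 5 = -260
b_6 = 3(-260) - 3(-169) - 6 = -279
b_7 = 3(-279) - 3(-260) - 7 = -64
b_8 = 3(-64) - 3(-279) - 8 = 637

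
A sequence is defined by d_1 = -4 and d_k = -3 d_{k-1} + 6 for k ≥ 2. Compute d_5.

-444

d_2 = -3*(-4) + 6 = 18
d_3 = -3*18 + 6 = -48
d_4 = -3*(-48) + 6 = 150
d_5 = -3*150 + 6 = -444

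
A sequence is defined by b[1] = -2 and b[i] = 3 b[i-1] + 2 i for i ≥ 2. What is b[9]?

3270

b[2] = 3(-2) + 4 = -2
b[3] = 3(-2) + 6 = 0
b[4] = 3(0) + 8 = 8
b[5] = 3(8) + 10 = 34
b[6] = 3(34) + 12 = 114
b[7] = 3(114) + 14 = 356
b[8] = 3(356) + 16 = 1084
b[9] = 3(1084) + 18 = 3270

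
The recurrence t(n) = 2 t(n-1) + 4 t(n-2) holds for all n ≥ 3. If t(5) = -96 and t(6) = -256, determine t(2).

4

Rearranging, t(n-2) = (t(n) - 2 t(n-1)) / 4.
t(4) = (-256 - 2*(-96)) / 4 = -64/4 = -16
t(3) = (-96 - 2*(-16)) / 4 = -64/4 = -16
t(2) = (-16 - 2*(-16)) / 4 = 16/4 = 4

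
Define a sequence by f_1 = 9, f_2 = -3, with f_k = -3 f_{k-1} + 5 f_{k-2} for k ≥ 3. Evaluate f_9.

f_3 = -3(-3) + 5(9) = 54
f_4 = -3(54) + 5(-3) = -177
f_5 = -3(-177) + 5(54) = 801
f_6 = -3(801) + 5(-177) = -3288
f_7 = -3(-3288) + 5(801) = 13869
f_8 = -3(13869) + 5(-3288) = -58047
f_9 = -3(-58047) + 5(13869) = 243486

243486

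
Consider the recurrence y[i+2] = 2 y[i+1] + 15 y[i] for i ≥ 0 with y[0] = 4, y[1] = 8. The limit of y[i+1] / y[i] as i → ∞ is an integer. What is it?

The characteristic equation is r^2 - 2r - 15 = 0, which factors as (r - 5)(r + 3) = 0.
So the roots are 5 and -3. Since |5| > |-3| and the coefficient of 5^i is non-zero, the ratio tends to 5.

5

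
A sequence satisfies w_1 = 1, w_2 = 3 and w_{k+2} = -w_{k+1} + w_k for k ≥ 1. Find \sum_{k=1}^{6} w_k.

12

w_3 = -3 + 1 = -2
w_4 = -(-2) + 3 = 5
w_5 = -5 + (-2) = -7
w_6 = -(-7) + 5 = 12
Sum = 1 + 3 + (-2) + 5 + (-7) + 12 = 12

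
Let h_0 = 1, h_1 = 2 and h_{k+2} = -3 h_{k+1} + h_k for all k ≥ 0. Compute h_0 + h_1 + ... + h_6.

-467

h_2 = -3(2) + 1 = -5
h_3 = -3(-5) + 2 = 17
h_4 = -3(17) + (-5) = -56
h_5 = -3(-56) + 17 = 185
h_6 = -3(185) + (-56) = -611
Sum = 1 + 2 + (-5) + 17 + (-56) + 185 + (-611) = -467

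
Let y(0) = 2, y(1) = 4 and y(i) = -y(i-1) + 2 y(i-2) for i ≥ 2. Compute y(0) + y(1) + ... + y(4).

y(2) = -4 + 2·2 = 0
y(3) = -0 + 2·4 = 8
y(4) = -8 + 2·0 = -8
Sum = 2 + 4 + 0 + 8 + (-8) = 6

6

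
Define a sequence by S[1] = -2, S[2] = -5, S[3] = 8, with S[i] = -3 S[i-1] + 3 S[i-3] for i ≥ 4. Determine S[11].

21492

S[4] = -3*8 + 3*(-2) = -30
S[5] = -3*(-30) + 3*(-5) = 75
S[6] = -3*75 + 3*8 = -201
S[7] = -3*(-201) + 3*(-30) = 513
S[8] = -3*513 + 3*75 = -1314
S[9] = -3*(-1314) + 3*(-201) = 3339
S[10] = -3*3339 + 3*513 = -8478
S[11] = -3*(-8478) + 3*(-1314) = 21492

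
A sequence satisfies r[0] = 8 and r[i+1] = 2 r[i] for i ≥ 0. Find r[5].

256

r[1] = 2*8 = 16
r[2] = 2*16 = 32
r[3] = 2*32 = 64
r[4] = 2*64 = 128
r[5] = 2*128 = 256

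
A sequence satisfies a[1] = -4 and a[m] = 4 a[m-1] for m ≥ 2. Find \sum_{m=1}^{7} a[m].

a[2] = 4·(-4) = -16
a[3] = 4·(-16) = -64
a[4] = 4·(-64) = -256
a[5] = 4·(-256) = -1024
a[6] = 4·(-1024) = -4096
a[7] = 4·(-4096) = -16384
Sum = (-4) + (-16) + (-64) + (-256) + (-1024) + (-4096) + (-16384) = -21844

-21844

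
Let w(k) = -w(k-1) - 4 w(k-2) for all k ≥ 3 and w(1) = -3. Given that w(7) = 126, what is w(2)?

-2

Let w(2) = z.
w(3) = 12 - z
w(4) = -12 - 3z
w(5) = -36 + 7z
w(6) = 84 + 5z
w(7) = 60 - 33z
So 60 - 33z = 126, giving z = -2.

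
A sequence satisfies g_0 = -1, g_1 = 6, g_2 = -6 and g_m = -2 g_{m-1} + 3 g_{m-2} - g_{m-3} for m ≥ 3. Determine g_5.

g_3 = -2(-6) + 3(6) - (-1) = 31
g_4 = -2(31) + 3(-6) - 6 = -86
g_5 = -2(-86) + 3(31) - (-6) = 271

271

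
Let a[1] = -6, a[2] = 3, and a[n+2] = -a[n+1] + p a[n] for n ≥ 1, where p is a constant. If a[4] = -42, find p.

-5

a[3] = -3 - 6p
a[4] = 3 + 9p
So 3 + 9p = -42, giving p = -5.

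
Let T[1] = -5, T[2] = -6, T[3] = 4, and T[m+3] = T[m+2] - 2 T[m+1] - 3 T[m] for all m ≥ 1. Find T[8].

T[4] = 4 - 2·(-6) - 3·(-5) = 31
T[5] = 31 - 2·4 - 3·(-6) = 41
T[6] = 41 - 2·31 - 3·4 = -33
T[7] = (-33) - 2·41 - 3·31 = -208
T[8] = (-208) - 2·(-33) - 3·41 = -265

-265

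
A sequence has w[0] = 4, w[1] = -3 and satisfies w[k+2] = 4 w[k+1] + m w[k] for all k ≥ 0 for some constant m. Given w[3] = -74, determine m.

w[2] = -12 + 4m
w[3] = -48 + 13m
So -48 + 13m = -74, giving m = -2.

-2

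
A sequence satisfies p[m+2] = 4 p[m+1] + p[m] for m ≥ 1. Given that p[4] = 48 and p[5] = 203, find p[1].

Rearranging, p[m-2] = p[m] - 4 p[m-1].
p[3] = 203 - 4(48) = 11
p[2] = 48 - 4(11) = 4
p[1] = 11 - 4(4) = -5

-5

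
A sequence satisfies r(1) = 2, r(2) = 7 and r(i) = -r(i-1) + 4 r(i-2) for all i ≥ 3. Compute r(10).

4627

r(3) = -7 + 4*2 = 1
r(4) = -1 + 4*7 = 27
r(5) = -27 + 4*1 = -23
r(6) = -(-23) + 4*27 = 131
r(7) = -131 + 4*(-23) = -223
r(8) = -(-223) + 4*131 = 747
r(9) = -747 + 4*(-223) = -1639
r(10) = -(-1639) + 4*747 = 4627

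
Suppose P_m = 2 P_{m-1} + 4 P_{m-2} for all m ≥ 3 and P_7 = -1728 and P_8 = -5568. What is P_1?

Rearranging, P_{m-2} = (P_m - 2 P_{m-1}) / 4.
P_6 = (-5568 - 2·(-1728)) / 4 = -2112/4 = -528
P_5 = (-1728 - 2·(-528)) / 4 = -672/4 = -168
P_4 = (-528 - 2·(-168)) / 4 = -192/4 = -48
P_3 = (-168 - 2·(-48)) / 4 = -72/4 = -18
P_2 = (-48 - 2·(-18)) / 4 = -12/4 = -3
P_1 = (-18 - 2·(-3)) / 4 = -12/4 = -3

-3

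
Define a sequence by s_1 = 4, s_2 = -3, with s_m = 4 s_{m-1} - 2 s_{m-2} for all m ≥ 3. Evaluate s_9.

-34880

s_3 = 4(-3) - 2(4) = -20
s_4 = 4(-20) - 2(-3) = -74
s_5 = 4(-74) - 2(-20) = -256
s_6 = 4(-256) - 2(-74) = -876
s_7 = 4(-876) - 2(-256) = -2992
s_8 = 4(-2992) - 2(-876) = -10216
s_9 = 4(-10216) - 2(-2992) = -34880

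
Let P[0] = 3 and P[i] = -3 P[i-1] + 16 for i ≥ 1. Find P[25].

The fixed point is 16/(1 + 3) = 4, so P[i] - 4 = -3(P[i-1] - 4).
Hence P[i] = -1·(-3)^i + 4.
P[25] = -1·(-3)^{25} + 4 = -1·-847288609443 + 4 = 847288609447.

847288609447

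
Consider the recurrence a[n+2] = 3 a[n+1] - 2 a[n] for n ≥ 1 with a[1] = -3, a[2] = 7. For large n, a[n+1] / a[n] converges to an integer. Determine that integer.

The characteristic equation is r^2 - 3r + 2 = 0, which factors as (r - 2)(r - 1) = 0.
So the roots are 2 and 1. Since |2| > |1| and the coefficient of 2^n is non-zero, the ratio tends to 2.

2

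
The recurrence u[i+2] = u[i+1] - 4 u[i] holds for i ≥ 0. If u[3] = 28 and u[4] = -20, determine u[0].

Rearranging, u[i-2] = (u[i] - u[i-1]) / -4.
u[2] = (-20 - 28) / -4 = -48/-4 = 12
u[1] = (28 - 12) / -4 = 16/-4 = -4
u[0] = (12 - (-4)) / -4 = 16/-4 = -4

-4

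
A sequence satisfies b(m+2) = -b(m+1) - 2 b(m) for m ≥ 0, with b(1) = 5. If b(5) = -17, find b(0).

2

Let b(0) = z.
b(2) = -5 - 2z
b(3) = -5 + 2z
b(4) = 15 + 2z
b(5) = -5 - 6z
So -5 - 6z = -17, giving z = 2.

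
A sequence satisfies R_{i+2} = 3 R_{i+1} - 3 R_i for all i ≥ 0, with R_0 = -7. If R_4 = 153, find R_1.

Let R_1 = v.
R_2 = 21 + 3v
R_3 = 63 + 6v
R_4 = 126 + 9v
So 126 + 9v = 153, giving v = 3.

3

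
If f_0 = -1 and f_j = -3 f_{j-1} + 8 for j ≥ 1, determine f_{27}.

The fixed point is 8/(1 + 3) = 2, so f_j - 2 = -3(f_{j-1} - 2).
Hence f_j = -3·(-3)^j + 2.
f_{27} = -3·(-3)^{27} + 2 = -3·-7625597484987 + 2 = 22876792454963.

22876792454963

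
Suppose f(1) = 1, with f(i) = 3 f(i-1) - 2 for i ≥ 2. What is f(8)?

f(2) = 3(1) - 2 = 1
f(3) = 3(1) - 2 = 1
f(4) = 3(1) - 2 = 1
f(5) = 3(1) - 2 = 1
f(6) = 3(1) - 2 = 1
f(7) = 3(1) - 2 = 1
f(8) = 3(1) - 2 = 1

1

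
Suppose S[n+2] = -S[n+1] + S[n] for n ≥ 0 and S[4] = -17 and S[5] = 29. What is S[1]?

7

Rearranging, S[n-2] = S[n] + S[n-1].
S[3] = 29 + (-17) = 12
S[2] = -17 + 12 = -5
S[1] = 12 + (-5) = 7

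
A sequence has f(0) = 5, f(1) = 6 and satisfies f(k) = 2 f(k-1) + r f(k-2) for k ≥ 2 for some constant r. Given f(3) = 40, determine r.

1

f(2) = 12 + 5r
f(3) = 24 + 16r
So 24 + 16r = 40, giving r = 1.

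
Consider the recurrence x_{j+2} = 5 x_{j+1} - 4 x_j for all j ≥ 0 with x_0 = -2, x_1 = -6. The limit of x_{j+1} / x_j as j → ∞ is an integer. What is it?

4

The characteristic equation is r^2 - 5r + 4 = 0, which factors as (r - 4)(r - 1) = 0.
So the roots are 4 and 1. Since |4| > |1| and the coefficient of 4^j is non-zero, the ratio tends to 4.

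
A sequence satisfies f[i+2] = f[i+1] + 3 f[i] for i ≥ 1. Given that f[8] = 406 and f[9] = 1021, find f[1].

5

Rearranging, f[i-2] = (f[i] - f[i-1]) / 3.
f[7] = (1021 - 406) / 3 = 615/3 = 205
f[6] = (406 - 205) / 3 = 201/3 = 67
f[5] = (205 - 67) / 3 = 138/3 = 46
f[4] = (67 - 46) / 3 = 21/3 = 7
f[3] = (46 - 7) / 3 = 39/3 = 13
f[2] = (7 - 13) / 3 = -6/3 = -2
f[1] = (13 - (-2)) / 3 = 15/3 = 5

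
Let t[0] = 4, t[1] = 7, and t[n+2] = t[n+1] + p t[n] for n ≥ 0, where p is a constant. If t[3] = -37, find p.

t[2] = 7 + 4p
t[3] = 7 + 11p
So 7 + 11p = -37, giving p = -4.

-4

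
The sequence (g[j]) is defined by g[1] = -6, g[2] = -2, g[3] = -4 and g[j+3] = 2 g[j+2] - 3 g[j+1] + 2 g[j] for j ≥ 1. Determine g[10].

-86

g[4] = 2*(-4) - 3*(-2) + 2*(-6) = -14
g[5] = 2*(-14) - 3*(-4) + 2*(-2) = -20
g[6] = 2*(-20) - 3*(-14) + 2*(-4) = -6
g[7] = 2*(-6) - 3*(-20) + 2*(-14) = 20
g[8] = 2*20 - 3*(-6) + 2*(-20) = 18
g[9] = 2*18 - 3*20 + 2*(-6) = -36
g[10] = 2*(-36) - 3*18 + 2*20 = -86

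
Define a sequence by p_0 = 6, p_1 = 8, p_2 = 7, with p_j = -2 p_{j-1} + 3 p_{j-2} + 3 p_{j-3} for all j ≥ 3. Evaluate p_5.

p_3 = -2*7 + 3*8 + 3*6 = 28
p_4 = -2*28 + 3*7 + 3*8 = -11
p_5 = -2*(-11) + 3*28 + 3*7 = 127

127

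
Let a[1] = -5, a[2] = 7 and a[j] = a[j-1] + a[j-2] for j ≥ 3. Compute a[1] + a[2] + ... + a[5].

24

a[3] = 7 + (-5) = 2
a[4] = 2 + 7 = 9
a[5] = 9 + 2 = 11
Sum = (-5) + 7 + 2 + 9 + 11 = 24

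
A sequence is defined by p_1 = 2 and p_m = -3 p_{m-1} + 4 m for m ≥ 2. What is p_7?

190

p_2 = -3(2) + 8 = 2
p_3 = -3(2) + 12 = 6
p_4 = -3(6) + 16 = -2
p_5 = -3(-2) + 20 = 26
p_6 = -3(26) + 24 = -54
p_7 = -3(-54) + 28 = 190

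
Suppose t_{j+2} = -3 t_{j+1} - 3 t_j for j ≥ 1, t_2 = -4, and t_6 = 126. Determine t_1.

6

Let t_1 = y.
t_3 = 12 - 3y
t_4 = -24 + 9y
t_5 = 36 - 18y
t_6 = -36 + 27y
So -36 + 27y = 126, giving y = 6.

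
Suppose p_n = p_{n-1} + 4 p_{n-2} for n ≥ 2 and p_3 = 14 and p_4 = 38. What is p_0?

Rearranging, p_{n-2} = (p_n - p_{n-1}) / 4.
p_2 = (38 - 14) / 4 = 24/4 = 6
p_1 = (14 - 6) / 4 = 8/4 = 2
p_0 = (6 - 2) / 4 = 4/4 = 1

1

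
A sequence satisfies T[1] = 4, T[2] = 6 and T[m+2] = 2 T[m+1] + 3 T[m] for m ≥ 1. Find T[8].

T[3] = 2(6) + 3(4) = 24
T[4] = 2(24) + 3(6) = 66
T[5] = 2(66) + 3(24) = 204
T[6] = 2(204) + 3(66) = 606
T[7] = 2(606) + 3(204) = 1824
T[8] = 2(1824) + 3(606) = 5466

5466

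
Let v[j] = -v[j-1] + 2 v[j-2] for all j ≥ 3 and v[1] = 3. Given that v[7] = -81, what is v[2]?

7

Let v[2] = z.
v[3] = 6 - z
v[4] = -6 + 3z
v[5] = 18 - 5z
v[6] = -30 + 11z
v[7] = 66 - 21z
So 66 - 21z = -81, giving z = 7.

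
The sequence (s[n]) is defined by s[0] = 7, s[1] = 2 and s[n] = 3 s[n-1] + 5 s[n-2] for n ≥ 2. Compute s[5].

s[2] = 3*2 + 5*7 = 41
s[3] = 3*41 + 5*2 = 133
s[4] = 3*133 + 5*41 = 604
s[5] = 3*604 + 5*133 = 2477

2477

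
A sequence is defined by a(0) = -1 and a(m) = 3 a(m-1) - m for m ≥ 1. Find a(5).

-422

a(1) = 3(-1) - 1 = -4
a(2) = 3(-4) - 2 = -14
a(3) = 3(-14) - 3 = -45
a(4) = 3(-45) - 4 = -139
a(5) = 3(-139) - 5 = -422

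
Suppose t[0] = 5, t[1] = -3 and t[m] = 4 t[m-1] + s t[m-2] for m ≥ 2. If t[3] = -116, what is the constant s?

t[2] = -12 + 5s
t[3] = -48 + 17s
So -48 + 17s = -116, giving s = -4.

-4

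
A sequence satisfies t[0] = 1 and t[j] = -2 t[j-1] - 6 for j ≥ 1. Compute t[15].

The fixed point is -6/(1 + 2) = -2, so t[j] + 2 = -2(t[j-1] + 2).
Hence t[j] = 3·(-2)^j - 2.
t[15] = 3·(-2)^{15} - 2 = 3·-32768 - 2 = -98306.

-98306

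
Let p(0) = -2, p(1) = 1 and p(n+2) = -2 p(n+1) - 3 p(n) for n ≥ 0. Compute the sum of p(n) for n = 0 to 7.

32

p(2) = -2(1) - 3(-2) = 4
p(3) = -2(4) - 3(1) = -11
p(4) = -2(-11) - 3(4) = 10
p(5) = -2(10) - 3(-11) = 13
p(6) = -2(13) - 3(10) = -56
p(7) = -2(-56) - 3(13) = 73
Sum = (-2) + 1 + 4 + (-11) + 10 + 13 + (-56) + 73 = 32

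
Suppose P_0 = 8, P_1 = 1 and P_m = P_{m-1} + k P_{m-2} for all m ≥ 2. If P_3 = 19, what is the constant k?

P_2 = 1 + 8k
P_3 = 1 + 9k
So 1 + 9k = 19, giving k = 2.

2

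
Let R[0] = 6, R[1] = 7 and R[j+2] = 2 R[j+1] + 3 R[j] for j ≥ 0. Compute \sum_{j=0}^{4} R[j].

396

R[2] = 2·7 + 3·6 = 32
R[3] = 2·32 + 3·7 = 85
R[4] = 2·85 + 3·32 = 266
Sum = 6 + 7 + 32 + 85 + 266 = 396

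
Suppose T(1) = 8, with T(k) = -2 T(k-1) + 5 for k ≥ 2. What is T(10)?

T(2) = -2*8 + 5 = -11
T(3) = -2*(-11) + 5 = 27
T(4) = -2*27 + 5 = -49
T(5) = -2*(-49) + 5 = 103
T(6) = -2*103 + 5 = -201
T(7) = -2*(-201) + 5 = 407
T(8) = -2*407 + 5 = -809
T(9) = -2*(-809) + 5 = 1623
T(10) = -2*1623 + 5 = -3241

-3241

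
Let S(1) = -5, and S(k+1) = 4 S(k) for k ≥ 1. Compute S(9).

S(2) = 4·(-5) = -20
S(3) = 4·(-20) = -80
S(4) = 4·(-80) = -320
S(5) = 4·(-320) = -1280
S(6) = 4·(-1280) = -5120
S(7) = 4·(-5120) = -20480
S(8) = 4·(-20480) = -81920
S(9) = 4·(-81920) = -327680

-327680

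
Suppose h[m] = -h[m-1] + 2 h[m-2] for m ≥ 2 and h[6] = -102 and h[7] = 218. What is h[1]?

8

Rearranging, h[m-2] = (h[m] + h[m-1]) / 2.
h[5] = (218 + (-102)) / 2 = 116/2 = 58
h[4] = (-102 + 58) / 2 = -44/2 = -22
h[3] = (58 + (-22)) / 2 = 36/2 = 18
h[2] = (-22 + 18) / 2 = -4/2 = -2
h[1] = (18 + (-2)) / 2 = 16/2 = 8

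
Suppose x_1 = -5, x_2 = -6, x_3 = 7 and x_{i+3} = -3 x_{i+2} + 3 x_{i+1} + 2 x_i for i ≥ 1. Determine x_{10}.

-107725

x_4 = -3·7 + 3·(-6) + 2·(-5) = -49
x_5 = -3·(-49) + 3·7 + 2·(-6) = 156
x_6 = -3·156 + 3·(-49) + 2·7 = -601
x_7 = -3·(-601) + 3·156 + 2·(-49) = 2173
x_8 = -3·2173 + 3·(-601) + 2·156 = -8010
x_9 = -3·(-8010) + 3·2173 + 2·(-601) = 29347
x_{10} = -3·29347 + 3·(-8010) + 2·2173 = -107725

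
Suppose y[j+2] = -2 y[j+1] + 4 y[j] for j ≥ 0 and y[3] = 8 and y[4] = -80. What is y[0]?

Rearranging, y[j-2] = (y[j] + 2 y[j-1]) / 4.
y[2] = (-80 + 2(8)) / 4 = -64/4 = -16
y[1] = (8 + 2(-16)) / 4 = -24/4 = -6
y[0] = (-16 + 2(-6)) / 4 = -28/4 = -7

-7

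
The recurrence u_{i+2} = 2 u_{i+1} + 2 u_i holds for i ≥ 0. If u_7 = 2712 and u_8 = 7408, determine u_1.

9

Rearranging, u_{i-2} = (u_i - 2 u_{i-1}) / 2.
u_6 = (7408 - 2(2712)) / 2 = 1984/2 = 992
u_5 = (2712 - 2(992)) / 2 = 728/2 = 364
u_4 = (992 - 2(364)) / 2 = 264/2 = 132
u_3 = (364 - 2(132)) / 2 = 100/2 = 50
u_2 = (132 - 2(50)) / 2 = 32/2 = 16
u_1 = (50 - 2(16)) / 2 = 18/2 = 9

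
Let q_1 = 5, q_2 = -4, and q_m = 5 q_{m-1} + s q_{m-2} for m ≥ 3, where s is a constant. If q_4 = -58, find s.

2

q_3 = -20 + 5s
q_4 = -100 + 21s
So -100 + 21s = -58, giving s = 2.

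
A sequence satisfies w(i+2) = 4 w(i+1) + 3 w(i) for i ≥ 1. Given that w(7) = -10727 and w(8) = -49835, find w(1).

-1

Rearranging, w(i-2) = (w(i) - 4 w(i-1)) / 3.
w(6) = (-49835 - 4·(-10727)) / 3 = -6927/3 = -2309
w(5) = (-10727 - 4·(-2309)) / 3 = -1491/3 = -497
w(4) = (-2309 - 4·(-497)) / 3 = -321/3 = -107
w(3) = (-497 - 4·(-107)) / 3 = -69/3 = -23
w(2) = (-107 - 4·(-23)) / 3 = -15/3 = -5
w(1) = (-23 - 4·(-5)) / 3 = -3/3 = -1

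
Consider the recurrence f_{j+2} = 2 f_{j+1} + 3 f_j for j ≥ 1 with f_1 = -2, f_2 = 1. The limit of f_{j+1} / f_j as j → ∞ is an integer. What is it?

3

The characteristic equation is r^2 - 2r - 3 = 0, which factors as (r - 3)(r + 1) = 0.
So the roots are 3 and -1. Since |3| > |-1| and the coefficient of 3^j is non-zero, the ratio tends to 3.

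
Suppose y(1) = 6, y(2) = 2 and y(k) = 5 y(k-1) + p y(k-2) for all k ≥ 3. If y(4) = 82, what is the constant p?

1

y(3) = 10 + 6p
y(4) = 50 + 32p
So 50 + 32p = 82, giving p = 1.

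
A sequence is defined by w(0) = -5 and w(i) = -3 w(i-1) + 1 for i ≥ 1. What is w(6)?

-3827

w(1) = -3*(-5) + 1 = 16
w(2) = -3*16 + 1 = -47
w(3) = -3*(-47) + 1 = 142
w(4) = -3*142 + 1 = -425
w(5) = -3*(-425) + 1 = 1276
w(6) = -3*1276 + 1 = -3827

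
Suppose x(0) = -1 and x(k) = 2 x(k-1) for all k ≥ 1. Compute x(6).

x(1) = 2(-1) = -2
x(2) = 2(-2) = -4
x(3) = 2(-4) = -8
x(4) = 2(-8) = -16
x(5) = 2(-16) = -32
x(6) = 2(-32) = -64

-64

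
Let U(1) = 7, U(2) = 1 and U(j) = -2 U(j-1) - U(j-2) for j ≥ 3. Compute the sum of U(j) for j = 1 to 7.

-17

U(3) = -2(1) - 7 = -9
U(4) = -2(-9) - 1 = 17
U(5) = -2(17) - (-9) = -25
U(6) = -2(-25) - 17 = 33
U(7) = -2(33) - (-25) = -41
Sum = 7 + 1 + (-9) + 17 + (-25) + 33 + (-41) = -17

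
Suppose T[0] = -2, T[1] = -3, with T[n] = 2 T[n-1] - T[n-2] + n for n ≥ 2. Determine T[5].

T[2] = 2*(-3) - (-2) + 2 = -2
T[3] = 2*(-2) - (-3) + 3 = 2
T[4] = 2*2 - (-2) + 4 = 10
T[5] = 2*10 - 2 + 5 = 23

23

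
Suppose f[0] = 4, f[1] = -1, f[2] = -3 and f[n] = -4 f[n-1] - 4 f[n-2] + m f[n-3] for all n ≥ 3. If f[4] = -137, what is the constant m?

5

f[3] = 16 + 4m
f[4] = -52 - 17m
So -52 - 17m = -137, giving m = 5.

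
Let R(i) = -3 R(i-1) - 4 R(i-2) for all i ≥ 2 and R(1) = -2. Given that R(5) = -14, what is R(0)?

Let R(0) = v.
R(2) = 6 - 4v
R(3) = -10 + 12v
R(4) = 6 - 20v
R(5) = 22 + 12v
So 22 + 12v = -14, giving v = -3.

-3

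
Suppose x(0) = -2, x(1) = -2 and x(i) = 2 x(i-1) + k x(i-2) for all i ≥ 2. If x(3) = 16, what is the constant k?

-4

x(2) = -4 - 2k
x(3) = -8 - 6k
So -8 - 6k = 16, giving k = -4.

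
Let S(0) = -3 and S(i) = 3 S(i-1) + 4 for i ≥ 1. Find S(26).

-2541865828331

The fixed point is 4/(1 - 3) = -2, so S(i) + 2 = 3(S(i-1) + 2).
Hence S(i) = -1·3^i - 2.
S(26) = -1·3^{26} - 2 = -1·2541865828329 - 2 = -2541865828331.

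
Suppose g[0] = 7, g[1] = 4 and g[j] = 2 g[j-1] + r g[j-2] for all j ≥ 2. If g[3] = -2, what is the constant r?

g[2] = 8 + 7r
g[3] = 16 + 18r
So 16 + 18r = -2, giving r = -1.

-1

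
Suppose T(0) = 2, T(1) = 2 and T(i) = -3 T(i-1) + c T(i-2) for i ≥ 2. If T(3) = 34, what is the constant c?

T(2) = -6 + 2c
T(3) = 18 - 4c
So 18 - 4c = 34, giving c = -4.

-4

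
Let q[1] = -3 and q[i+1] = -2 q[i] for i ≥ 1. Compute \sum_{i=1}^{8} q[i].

q[2] = -2·(-3) = 6
q[3] = -2·6 = -12
q[4] = -2·(-12) = 24
q[5] = -2·24 = -48
q[6] = -2·(-48) = 96
q[7] = -2·96 = -192
q[8] = -2·(-192) = 384
Sum = (-3) + 6 + (-12) + 24 + (-48) + 96 + (-192) + 384 = 255

255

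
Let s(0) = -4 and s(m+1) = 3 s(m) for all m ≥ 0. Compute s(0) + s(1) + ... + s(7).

s(1) = 3·(-4) = -12
s(2) = 3·(-12) = -36
s(3) = 3·(-36) = -108
s(4) = 3·(-108) = -324
s(5) = 3·(-324) = -972
s(6) = 3·(-972) = -2916
s(7) = 3·(-2916) = -8748
Sum = (-4) + (-12) + (-36) + (-108) + (-324) + (-972) + (-2916) + (-8748) = -13120

-13120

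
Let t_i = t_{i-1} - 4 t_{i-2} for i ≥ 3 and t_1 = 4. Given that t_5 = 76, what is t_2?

Let t_2 = v.
t_3 = -16 + v
t_4 = -16 - 3v
t_5 = 48 - 7v
So 48 - 7v = 76, giving v = -4.

-4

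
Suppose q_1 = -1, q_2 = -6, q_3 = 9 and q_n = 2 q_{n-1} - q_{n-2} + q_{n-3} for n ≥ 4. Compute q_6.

q_4 = 2(9) - (-6) + (-1) = 23
q_5 = 2(23) - 9 + (-6) = 31
q_6 = 2(31) - 23 + 9 = 48

48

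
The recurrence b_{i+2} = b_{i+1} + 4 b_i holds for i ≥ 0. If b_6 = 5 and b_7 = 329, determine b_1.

9

Rearranging, b_{i-2} = (b_i - b_{i-1}) / 4.
b_5 = (329 - 5) / 4 = 324/4 = 81
b_4 = (5 - 81) / 4 = -76/4 = -19
b_3 = (81 - (-19)) / 4 = 100/4 = 25
b_2 = (-19 - 25) / 4 = -44/4 = -11
b_1 = (25 - (-11)) / 4 = 36/4 = 9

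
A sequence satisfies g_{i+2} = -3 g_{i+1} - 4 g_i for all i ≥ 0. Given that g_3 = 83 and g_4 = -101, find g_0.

Rearranging, g_{i-2} = (g_i + 3 g_{i-1}) / -4.
g_2 = (-101 + 3·83) / -4 = 148/-4 = -37
g_1 = (83 + 3·(-37)) / -4 = -28/-4 = 7
g_0 = (-37 + 3·7) / -4 = -16/-4 = 4

4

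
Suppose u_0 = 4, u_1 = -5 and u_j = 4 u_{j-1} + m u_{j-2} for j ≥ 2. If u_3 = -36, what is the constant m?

u_2 = -20 + 4m
u_3 = -80 + 11m
So -80 + 11m = -36, giving m = 4.

4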